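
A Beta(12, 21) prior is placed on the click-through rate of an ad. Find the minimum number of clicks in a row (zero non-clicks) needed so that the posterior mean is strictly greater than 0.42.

k = 4

After k clicks and 0 non-clicks the posterior is Beta(12+k, 21), with mean (12+k)/(12+21+k).
Set (12+k)/(33+k) > 0.42 and solve: k > (0.42·33 − 12)/(1 − 0.42) = 3.207.
The smallest integer exceeding 3.207 is 4.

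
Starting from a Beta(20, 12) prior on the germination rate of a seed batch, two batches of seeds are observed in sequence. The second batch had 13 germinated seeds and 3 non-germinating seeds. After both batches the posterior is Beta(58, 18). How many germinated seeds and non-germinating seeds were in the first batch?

25 germinated seeds and 3 non-germinating seeds

Sequential conjugate updates are equivalent to a single update on the pooled data, so total successes = posterior α − prior α and total failures = posterior β − prior β.
Total across both batches: 58−20=38 germinated seeds, 18−12=6 non-germinating seeds.
Subtract the second batch: 38−13=25 germinated seeds and 6−3=3 non-germinating seeds.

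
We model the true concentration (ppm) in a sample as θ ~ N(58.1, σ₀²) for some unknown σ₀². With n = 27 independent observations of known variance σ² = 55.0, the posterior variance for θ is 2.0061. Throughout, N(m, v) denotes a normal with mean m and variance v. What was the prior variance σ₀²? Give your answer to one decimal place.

σ₀² = 132.1

Posterior precision equals prior precision plus data precision: 1/σ_n² = 1/σ₀² + n/σ².
So 1/σ₀² = 1/2.0061 − 27/55.0 = 0.498480 − 0.490909 = 0.007571.
Hence σ₀² = 1/0.007571 ≈ 132.1.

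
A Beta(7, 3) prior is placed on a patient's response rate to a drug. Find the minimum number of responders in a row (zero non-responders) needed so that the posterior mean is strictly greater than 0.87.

After k responders and 0 non-responders the posterior is Beta(7+k, 3), with mean (7+k)/(7+3+k).
Set (7+k)/(10+k) > 0.87 and solve: k > (0.87·10 − 7)/(1 − 0.87) = 13.077.
The smallest integer exceeding 13.077 is 14, and checking k=14: (21)/(24) = 0.8750 > 0.87.

k = 14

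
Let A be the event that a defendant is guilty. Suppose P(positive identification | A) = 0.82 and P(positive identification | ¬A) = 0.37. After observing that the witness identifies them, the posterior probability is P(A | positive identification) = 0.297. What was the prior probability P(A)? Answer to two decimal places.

P(A) = 0.16

Bayes' rule in odds form gives O(A|E) = O(A)·[P(E|A)/P(E|¬A)], hence O(A) = O(A|E)/LR.
Posterior odds = 0.297/(1−0.297) = 0.4225. LR = 0.82/0.37 = 2.2162.
Prior odds = 0.4225/2.2162 = 0.1906, so P(A) = 0.1906/(1+0.1906) ≈ 0.16.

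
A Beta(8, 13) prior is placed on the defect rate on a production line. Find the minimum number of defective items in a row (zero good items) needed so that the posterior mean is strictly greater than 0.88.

After k defective items and 0 good items the posterior is Beta(8+k, 13), with mean (8+k)/(8+13+k).
Set (8+k)/(21+k) > 0.88 and solve: k > (0.88·21 − 8)/(1 − 0.88) = 87.333.
The smallest integer exceeding 87.333 is 88, and checking k=88: (96)/(109) = 0.8807 > 0.88.

k = 88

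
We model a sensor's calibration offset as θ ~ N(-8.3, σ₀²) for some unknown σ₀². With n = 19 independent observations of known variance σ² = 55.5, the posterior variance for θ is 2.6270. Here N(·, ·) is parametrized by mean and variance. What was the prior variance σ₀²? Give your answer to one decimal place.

σ₀² = 26.1

For the Normal–Normal model with known σ², precisions add: τ_n = τ₀ + n/σ².
So 1/σ₀² = 1/2.6270 − 19/55.5 = 0.380662 − 0.342342 = 0.038320.
Hence σ₀² = 1/0.038320 ≈ 26.1.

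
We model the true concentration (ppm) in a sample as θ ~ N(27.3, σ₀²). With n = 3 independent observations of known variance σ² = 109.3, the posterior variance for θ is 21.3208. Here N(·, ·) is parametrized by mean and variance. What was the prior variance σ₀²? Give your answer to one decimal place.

Posterior precision equals prior precision plus data precision: 1/σ_n² = 1/σ₀² + n/σ².
So 1/σ₀² = 1/21.3208 − 3/109.3 = 0.046903 − 0.027447 = 0.019456.
Hence σ₀² = 1/0.019456 ≈ 51.4.

σ₀² = 51.4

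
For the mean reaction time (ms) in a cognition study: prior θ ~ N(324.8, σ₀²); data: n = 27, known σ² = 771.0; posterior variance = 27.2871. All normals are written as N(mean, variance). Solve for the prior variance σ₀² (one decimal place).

For the Normal–Normal model with known σ², precisions add: τ_n = τ₀ + n/σ².
So 1/σ₀² = 1/27.2871 − 27/771.0 = 0.036647 − 0.035019 = 0.001628.
Hence σ₀² = 1/0.001628 ≈ 614.3.

σ₀² = 614.3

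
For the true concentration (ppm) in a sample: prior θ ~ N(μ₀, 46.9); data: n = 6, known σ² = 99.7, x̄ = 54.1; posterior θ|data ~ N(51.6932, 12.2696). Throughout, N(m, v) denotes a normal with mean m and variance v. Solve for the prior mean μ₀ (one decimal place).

μ₀ = 44.9

With known observation variance, the Normal–Normal posterior has precision τ_n = τ₀ + n/σ² and mean μ_n = (τ₀μ₀ + (n/σ²)x̄)/τ_n.
Here τ₀ = 1/46.9 = 0.021322 and τ_data = 6/99.7 = 0.060181, so τ_n = 0.081503.
Rearranging for μ₀: μ₀ = (μ_n·τ_n − τ_data·x̄)/τ₀ = (51.6932·0.081503 − 0.060181·54.1) / 0.021322 = 0.957359/0.021322 ≈ 44.9.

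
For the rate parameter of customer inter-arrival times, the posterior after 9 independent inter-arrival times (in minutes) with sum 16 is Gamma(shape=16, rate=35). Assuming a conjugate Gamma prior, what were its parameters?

Gamma(shape=7, rate=19)

For an exponential likelihood with a Gamma(α, β) prior on the rate, n observations with total T give posterior Gamma(α+n, β+T).
So α = 16 − 9 = 7 and β = 35 − 16 = 19.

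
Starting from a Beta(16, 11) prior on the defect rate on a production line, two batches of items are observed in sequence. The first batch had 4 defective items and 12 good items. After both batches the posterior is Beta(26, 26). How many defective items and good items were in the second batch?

6 defective items and 3 good items

Sequential conjugate updates are equivalent to a single update on the pooled data, so total successes = posterior α − prior α and total failures = posterior β − prior β.
Total across both batches: 26−16=10 defective items, 26−11=15 good items.
Subtract the first batch: 10−4=6 defective items and 15−12=3 good items.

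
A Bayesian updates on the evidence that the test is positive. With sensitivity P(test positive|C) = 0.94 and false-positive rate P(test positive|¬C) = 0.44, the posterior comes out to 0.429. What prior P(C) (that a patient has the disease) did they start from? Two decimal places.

In odds form, posterior odds = prior odds × likelihood ratio, so prior odds = posterior odds ÷ LR.
Posterior odds = 0.429/(1−0.429) = 0.7513. LR = 0.94/0.44 = 2.1364.
Prior odds = 0.7513/2.1364 = 0.3517, so P(C) = 0.3517/(1+0.3517) ≈ 0.26.

P(C) = 0.26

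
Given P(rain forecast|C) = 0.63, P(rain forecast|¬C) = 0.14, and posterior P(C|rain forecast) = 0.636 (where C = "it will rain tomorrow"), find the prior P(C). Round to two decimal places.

P(C) = 0.28

In odds form, posterior odds = prior odds × likelihood ratio, so prior odds = posterior odds ÷ LR.
Posterior odds = 0.636/(1−0.636) = 1.7473. LR = 0.63/0.14 = 4.5000.
Prior odds = 1.7473/4.5000 = 0.3883, so P(C) = 0.3883/(1+0.3883) ≈ 0.28.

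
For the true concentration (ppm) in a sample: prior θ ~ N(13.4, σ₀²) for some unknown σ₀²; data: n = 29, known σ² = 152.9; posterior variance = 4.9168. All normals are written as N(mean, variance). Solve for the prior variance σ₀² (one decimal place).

Posterior precision equals prior precision plus data precision: 1/σ_n² = 1/σ₀² + n/σ².
So 1/σ₀² = 1/4.9168 − 29/152.9 = 0.203384 − 0.189666 = 0.013718.
Hence σ₀² = 1/0.013718 ≈ 72.9.

σ₀² = 72.9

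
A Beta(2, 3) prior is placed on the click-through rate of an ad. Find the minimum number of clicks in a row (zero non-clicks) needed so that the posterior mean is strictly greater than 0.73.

k = 7

After k clicks and 0 non-clicks the posterior is Beta(2+k, 3), with mean (2+k)/(2+3+k).
Set (2+k)/(5+k) > 0.73 and solve: k > (0.73·5 − 2)/(1 − 0.73) = 6.111.
The smallest integer exceeding 6.111 is 7, and checking k=7: (9)/(12) = 0.7500 > 0.73.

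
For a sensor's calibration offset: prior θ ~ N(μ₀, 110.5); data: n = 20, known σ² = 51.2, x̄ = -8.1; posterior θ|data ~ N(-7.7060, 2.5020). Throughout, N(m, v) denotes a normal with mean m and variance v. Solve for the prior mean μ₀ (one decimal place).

μ₀ = 9.3

The posterior mean is a precision-weighted average: μ_n = (τ₀μ₀ + τ_data·x̄)/(τ₀+τ_data), with τ₀=1/σ₀² and τ_data=n/σ².
Here τ₀ = 1/110.5 = 0.009050 and τ_data = 20/51.2 = 0.390625, so τ_n = 0.399675.
Rearranging for μ₀: μ₀ = (μ_n·τ_n − τ_data·x̄)/τ₀ = (-7.7060·0.399675 − 0.390625·-8.1) / 0.009050 = 0.084167/0.009050 ≈ 9.3.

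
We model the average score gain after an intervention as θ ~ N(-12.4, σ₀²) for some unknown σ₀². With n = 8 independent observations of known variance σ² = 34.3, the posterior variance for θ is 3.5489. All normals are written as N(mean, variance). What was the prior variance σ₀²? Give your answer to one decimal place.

Posterior precision equals prior precision plus data precision: 1/σ_n² = 1/σ₀² + n/σ².
So 1/σ₀² = 1/3.5489 − 8/34.3 = 0.281777 − 0.233236 = 0.048541.
Hence σ₀² = 1/0.048541 ≈ 20.6.

σ₀² = 20.6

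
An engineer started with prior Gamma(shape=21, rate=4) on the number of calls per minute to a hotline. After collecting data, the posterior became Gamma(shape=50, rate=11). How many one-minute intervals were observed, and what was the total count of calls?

Gamma–Poisson conjugacy: posterior shape = α + Σxᵢ, posterior rate = β + n.
Matching: Σxᵢ = 50 − 21 = 29 and n = 11 − 4 = 7.

n = 7 one-minute intervals with total 29 calls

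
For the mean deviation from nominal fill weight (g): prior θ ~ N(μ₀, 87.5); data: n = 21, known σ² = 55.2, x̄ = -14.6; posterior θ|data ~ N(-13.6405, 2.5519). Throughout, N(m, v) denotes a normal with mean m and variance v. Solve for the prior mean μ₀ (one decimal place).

μ₀ = 18.3

With known observation variance, the Normal–Normal posterior has precision τ_n = τ₀ + n/σ² and mean μ_n = (τ₀μ₀ + (n/σ²)x̄)/τ_n.
Here τ₀ = 1/87.5 = 0.011429 and τ_data = 21/55.2 = 0.380435, so τ_n = 0.391864.
Rearranging for μ₀: μ₀ = (μ_n·τ_n − τ_data·x̄)/τ₀ = (-13.6405·0.391864 − 0.380435·-14.6) / 0.011429 = 0.209130/0.011429 ≈ 18.3.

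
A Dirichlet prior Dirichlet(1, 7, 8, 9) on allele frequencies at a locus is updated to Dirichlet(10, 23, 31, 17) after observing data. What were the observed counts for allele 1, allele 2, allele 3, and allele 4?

For a Dirichlet(α) prior with multinomial counts c, the posterior is Dirichlet(α + c) componentwise.
Counts are posterior − prior componentwise: 10−1=9, 23−7=16, 31−8=23, 17−9=8.

counts (9, 16, 23, 8)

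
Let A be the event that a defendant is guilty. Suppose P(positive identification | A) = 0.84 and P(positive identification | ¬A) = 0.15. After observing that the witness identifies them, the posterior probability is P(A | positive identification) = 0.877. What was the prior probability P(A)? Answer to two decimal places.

P(A) = 0.56

In odds form, posterior odds = prior odds × likelihood ratio, so prior odds = posterior odds ÷ LR.
Posterior odds = 0.877/(1−0.877) = 7.1301. LR = 0.84/0.15 = 5.6000.
Prior odds = 7.1301/5.6000 = 1.2732, so P(A) = 1.2732/(1+1.2732) ≈ 0.56.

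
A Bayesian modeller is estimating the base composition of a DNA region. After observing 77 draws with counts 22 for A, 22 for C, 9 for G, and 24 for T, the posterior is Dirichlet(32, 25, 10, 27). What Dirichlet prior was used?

For a Dirichlet(α) prior with multinomial counts c, the posterior is Dirichlet(α + c) componentwise.
Subtract each count from the matching posterior parameter: 32−22=10, 25−22=3, 10−9=1, 27−24=3.

Dirichlet(10, 3, 1, 3)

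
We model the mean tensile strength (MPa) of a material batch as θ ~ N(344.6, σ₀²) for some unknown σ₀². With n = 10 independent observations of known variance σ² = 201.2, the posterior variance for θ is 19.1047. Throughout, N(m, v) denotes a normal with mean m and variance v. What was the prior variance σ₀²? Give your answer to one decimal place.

σ₀² = 378.6

Posterior precision equals prior precision plus data precision: 1/σ_n² = 1/σ₀² + n/σ².
So 1/σ₀² = 1/19.1047 − 10/201.2 = 0.052343 − 0.049702 = 0.002641.
Hence σ₀² = 1/0.002641 ≈ 378.6.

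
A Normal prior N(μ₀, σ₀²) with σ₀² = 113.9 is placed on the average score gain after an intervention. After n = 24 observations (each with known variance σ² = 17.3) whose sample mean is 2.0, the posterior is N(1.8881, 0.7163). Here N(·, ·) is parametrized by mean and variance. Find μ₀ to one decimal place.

μ₀ = -15.8

With known observation variance, the Normal–Normal posterior has precision τ_n = τ₀ + n/σ² and mean μ_n = (τ₀μ₀ + (n/σ²)x̄)/τ_n.
Here τ₀ = 1/113.9 = 0.008780 and τ_data = 24/17.3 = 1.387283, so τ_n = 1.396063.
Rearranging for μ₀: μ₀ = (μ_n·τ_n − τ_data·x̄)/τ₀ = (1.8881·1.396063 − 1.387283·2.0) / 0.008780 = -0.138659/0.008780 ≈ -15.8.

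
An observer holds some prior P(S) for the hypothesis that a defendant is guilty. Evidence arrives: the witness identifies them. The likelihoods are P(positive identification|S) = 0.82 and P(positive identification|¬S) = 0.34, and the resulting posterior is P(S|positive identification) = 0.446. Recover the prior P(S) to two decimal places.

P(S) = 0.25

Bayes' rule in odds form gives O(S|E) = O(S)·[P(E|S)/P(E|¬S)], hence O(S) = O(S|E)/LR.
Posterior odds = 0.446/(1−0.446) = 0.8051. LR = 0.82/0.34 = 2.4118.
Prior odds = 0.8051/2.4118 = 0.3338, so P(S) = 0.3338/(1+0.3338) ≈ 0.25.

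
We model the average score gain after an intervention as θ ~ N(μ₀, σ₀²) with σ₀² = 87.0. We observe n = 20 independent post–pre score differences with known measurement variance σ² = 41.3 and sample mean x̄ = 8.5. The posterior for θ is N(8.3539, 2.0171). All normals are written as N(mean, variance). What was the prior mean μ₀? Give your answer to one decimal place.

With known observation variance, the Normal–Normal posterior has precision τ_n = τ₀ + n/σ² and mean μ_n = (τ₀μ₀ + (n/σ²)x̄)/τ_n.
Here τ₀ = 1/87.0 = 0.011494 and τ_data = 20/41.3 = 0.484262, so τ_n = 0.495756.
Rearranging for μ₀: μ₀ = (μ_n·τ_n − τ_data·x̄)/τ₀ = (8.3539·0.495756 − 0.484262·8.5) / 0.011494 = 0.025269/0.011494 ≈ 2.2.

μ₀ = 2.2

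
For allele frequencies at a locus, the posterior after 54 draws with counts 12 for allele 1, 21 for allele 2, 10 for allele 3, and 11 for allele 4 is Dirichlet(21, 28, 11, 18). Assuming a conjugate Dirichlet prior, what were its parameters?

Dirichlet(9, 7, 1, 7)

For a Dirichlet(α) prior with multinomial counts c, the posterior is Dirichlet(α + c) componentwise.
Subtract each count from the matching posterior parameter: 21−12=9, 28−21=7, 11−10=1, 18−11=7.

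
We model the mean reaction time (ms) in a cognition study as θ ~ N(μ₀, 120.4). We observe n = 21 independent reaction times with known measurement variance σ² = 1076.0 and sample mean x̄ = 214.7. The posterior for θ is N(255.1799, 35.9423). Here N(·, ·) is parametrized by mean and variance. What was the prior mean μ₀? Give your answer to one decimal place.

μ₀ = 350.3

With known observation variance, the Normal–Normal posterior has precision τ_n = τ₀ + n/σ² and mean μ_n = (τ₀μ₀ + (n/σ²)x̄)/τ_n.
Here τ₀ = 1/120.4 = 0.008306 and τ_data = 21/1076.0 = 0.019517, so τ_n = 0.027823.
Rearranging for μ₀: μ₀ = (μ_n·τ_n − τ_data·x̄)/τ₀ = (255.1799·0.027823 − 0.019517·214.7) / 0.008306 = 2.909570/0.008306 ≈ 350.3.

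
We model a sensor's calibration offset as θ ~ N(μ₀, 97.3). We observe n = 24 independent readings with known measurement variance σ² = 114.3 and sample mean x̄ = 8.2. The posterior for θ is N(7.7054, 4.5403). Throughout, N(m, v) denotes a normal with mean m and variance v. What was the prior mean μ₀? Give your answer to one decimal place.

The posterior mean is a precision-weighted average: μ_n = (τ₀μ₀ + τ_data·x̄)/(τ₀+τ_data), with τ₀=1/σ₀² and τ_data=n/σ².
Here τ₀ = 1/97.3 = 0.010277 and τ_data = 24/114.3 = 0.209974, so τ_n = 0.220251.
Rearranging for μ₀: μ₀ = (μ_n·τ_n − τ_data·x̄)/τ₀ = (7.7054·0.220251 − 0.209974·8.2) / 0.010277 = -0.024665/0.010277 ≈ -2.4.

μ₀ = -2.4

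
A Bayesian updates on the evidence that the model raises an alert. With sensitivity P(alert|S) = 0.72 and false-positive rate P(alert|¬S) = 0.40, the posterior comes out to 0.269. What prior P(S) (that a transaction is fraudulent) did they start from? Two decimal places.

P(S) = 0.17

Bayes' rule in odds form gives O(S|E) = O(S)·[P(E|S)/P(E|¬S)], hence O(S) = O(S|E)/LR.
Posterior odds = 0.269/(1−0.269) = 0.3680. LR = 0.72/0.40 = 1.8000.
Prior odds = 0.3680/1.8000 = 0.2044, so P(S) = 0.2044/(1+0.2044) ≈ 0.17.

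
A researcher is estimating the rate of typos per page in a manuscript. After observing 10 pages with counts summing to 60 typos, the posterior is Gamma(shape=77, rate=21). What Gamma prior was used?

Gamma(shape=17, rate=11)

Gamma–Poisson conjugacy: posterior shape = α + Σxᵢ, posterior rate = β + n.
So α = 77 − 60 = 17 and β = 21 − 10 = 11.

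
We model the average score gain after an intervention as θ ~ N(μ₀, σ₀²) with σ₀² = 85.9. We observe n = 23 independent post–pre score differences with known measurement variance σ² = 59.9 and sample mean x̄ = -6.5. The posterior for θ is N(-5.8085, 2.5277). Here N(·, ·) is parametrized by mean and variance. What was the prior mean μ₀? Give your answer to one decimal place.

μ₀ = 17.0

With known observation variance, the Normal–Normal posterior has precision τ_n = τ₀ + n/σ² and mean μ_n = (τ₀μ₀ + (n/σ²)x̄)/τ_n.
Here τ₀ = 1/85.9 = 0.011641 and τ_data = 23/59.9 = 0.383973, so τ_n = 0.395614.
Rearranging for μ₀: μ₀ = (μ_n·τ_n − τ_data·x̄)/τ₀ = (-5.8085·0.395614 − 0.383973·-6.5) / 0.011641 = 0.197901/0.011641 ≈ 17.0.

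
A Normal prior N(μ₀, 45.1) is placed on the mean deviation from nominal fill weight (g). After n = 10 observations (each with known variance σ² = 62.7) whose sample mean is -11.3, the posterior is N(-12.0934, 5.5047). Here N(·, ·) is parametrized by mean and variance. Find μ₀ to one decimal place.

With known observation variance, the Normal–Normal posterior has precision τ_n = τ₀ + n/σ² and mean μ_n = (τ₀μ₀ + (n/σ²)x̄)/τ_n.
Here τ₀ = 1/45.1 = 0.022173 and τ_data = 10/62.7 = 0.159490, so τ_n = 0.181663.
Rearranging for μ₀: μ₀ = (μ_n·τ_n − τ_data·x̄)/τ₀ = (-12.0934·0.181663 − 0.159490·-11.3) / 0.022173 = -0.394686/0.022173 ≈ -17.8.

μ₀ = -17.8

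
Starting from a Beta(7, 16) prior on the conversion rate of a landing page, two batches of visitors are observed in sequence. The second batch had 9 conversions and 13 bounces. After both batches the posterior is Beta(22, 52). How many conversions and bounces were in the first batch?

6 conversions and 23 bounces

Sequential conjugate updates are equivalent to a single update on the pooled data, so total successes = posterior α − prior α and total failures = posterior β − prior β.
Total across both batches: 22−7=15 conversions, 52−16=36 bounces.
Subtract the second batch: 15−9=6 conversions and 36−13=23 bounces.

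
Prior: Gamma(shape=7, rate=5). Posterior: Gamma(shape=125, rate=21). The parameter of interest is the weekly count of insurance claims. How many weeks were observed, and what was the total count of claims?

A Gamma(α, β) prior (rate parametrization) on a Poisson rate with n observations summing to S gives posterior Gamma(α+S, β+n).
Matching: Σxᵢ = 125 − 7 = 118 and n = 21 − 5 = 16.

n = 16 weeks with total 118 claims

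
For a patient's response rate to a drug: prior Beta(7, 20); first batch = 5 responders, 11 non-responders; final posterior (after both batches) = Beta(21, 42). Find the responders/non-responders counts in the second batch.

Sequential conjugate updates are equivalent to a single update on the pooled data, so total successes = posterior α − prior α and total failures = posterior β − prior β.
Total across both batches: 21−7=14 responders, 42−20=22 non-responders.
Subtract the first batch: 14−5=9 responders and 22−11=11 non-responders.

9 responders and 11 non-responders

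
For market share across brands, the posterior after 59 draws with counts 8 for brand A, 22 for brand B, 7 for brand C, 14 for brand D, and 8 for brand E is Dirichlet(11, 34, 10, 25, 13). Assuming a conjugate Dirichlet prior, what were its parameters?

For a Dirichlet(α) prior with multinomial counts c, the posterior is Dirichlet(α + c) componentwise.
Subtract each count from the matching posterior parameter: 11−8=3, 34−22=12, 10−7=3, 25−14=11, 13−8=5.

Dirichlet(3, 12, 3, 11, 5)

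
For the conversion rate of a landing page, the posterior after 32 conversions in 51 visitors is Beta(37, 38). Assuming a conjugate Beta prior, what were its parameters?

Under Beta–binomial conjugacy the posterior parameters are (a+s, b+f).
So a = 37 − 32 = 5 and b = 38 − 19 = 19.

Beta(5, 19)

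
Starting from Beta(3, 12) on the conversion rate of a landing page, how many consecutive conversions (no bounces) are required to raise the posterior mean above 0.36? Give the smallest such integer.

After k conversions and 0 bounces the posterior is Beta(3+k, 12), with mean (3+k)/(3+12+k).
Set (3+k)/(15+k) > 0.36 and solve: k > (0.36·15 − 3)/(1 − 0.36) = 3.750.
The smallest integer exceeding 3.750 is 4, and checking k=4: (7)/(19) = 0.3684 > 0.36.

k = 4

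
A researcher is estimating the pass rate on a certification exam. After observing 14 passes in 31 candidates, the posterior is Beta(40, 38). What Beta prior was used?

Under Beta–binomial conjugacy the posterior parameters are (a+s, b+f).
So a = 40 − 14 = 26 and b = 38 − 17 = 21.

Beta(26, 21)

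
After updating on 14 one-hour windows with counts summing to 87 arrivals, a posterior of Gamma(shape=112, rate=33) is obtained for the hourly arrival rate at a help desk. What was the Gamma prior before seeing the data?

Gamma(shape=25, rate=19)

A Gamma(α, β) prior (rate parametrization) on a Poisson rate with n observations summing to S gives posterior Gamma(α+S, β+n).
So α = 112 − 87 = 25 and β = 33 − 14 = 19.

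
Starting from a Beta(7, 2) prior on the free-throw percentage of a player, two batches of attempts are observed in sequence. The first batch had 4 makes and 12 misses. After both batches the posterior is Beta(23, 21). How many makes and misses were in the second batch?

12 makes and 7 misses

Sequential conjugate updates are equivalent to a single update on the pooled data, so total successes = posterior α − prior α and total failures = posterior β − prior β.
Total across both batches: 23−7=16 makes, 21−2=19 misses.
Subtract the first batch: 16−4=12 makes and 19−12=7 misses.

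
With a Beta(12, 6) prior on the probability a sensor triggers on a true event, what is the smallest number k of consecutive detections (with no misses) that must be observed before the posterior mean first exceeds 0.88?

After k detections and 0 misses the posterior is Beta(12+k, 6), with mean (12+k)/(12+6+k).
Set (12+k)/(18+k) > 0.88 and solve: k > (0.88·18 − 12)/(1 − 0.88) = 32.000.
The smallest integer exceeding 32.000 is 33, and checking k=33: (45)/(51) = 0.8824 > 0.88.

k = 33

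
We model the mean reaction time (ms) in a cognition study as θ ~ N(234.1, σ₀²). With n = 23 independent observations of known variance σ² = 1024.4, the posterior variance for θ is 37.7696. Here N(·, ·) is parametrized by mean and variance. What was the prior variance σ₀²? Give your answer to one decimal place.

σ₀² = 248.5

For the Normal–Normal model with known σ², precisions add: τ_n = τ₀ + n/σ².
So 1/σ₀² = 1/37.7696 − 23/1024.4 = 0.026476 − 0.022452 = 0.004024.
Hence σ₀² = 1/0.004024 ≈ 248.5.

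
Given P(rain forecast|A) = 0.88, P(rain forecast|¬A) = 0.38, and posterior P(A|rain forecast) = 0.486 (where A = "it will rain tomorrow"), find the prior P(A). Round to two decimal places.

Bayes' rule in odds form gives O(A|E) = O(A)·[P(E|A)/P(E|¬A)], hence O(A) = O(A|E)/LR.
Posterior odds = 0.486/(1−0.486) = 0.9455. LR = 0.88/0.38 = 2.3158.
Prior odds = 0.9455/2.3158 = 0.4083, so P(A) = 0.4083/(1+0.4083) ≈ 0.29.

P(A) = 0.29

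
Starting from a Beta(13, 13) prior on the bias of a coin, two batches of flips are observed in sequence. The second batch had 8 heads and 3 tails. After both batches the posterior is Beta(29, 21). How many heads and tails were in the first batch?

Because Beta–binomial updating is additive in the counts, the combined data contributed (α_post−α_prior, β_post−β_prior) successes and failures.
Total across both batches: 29−13=16 heads, 21−13=8 tails.
Subtract the second batch: 16−8=8 heads and 8−3=5 tails.

8 heads and 5 tails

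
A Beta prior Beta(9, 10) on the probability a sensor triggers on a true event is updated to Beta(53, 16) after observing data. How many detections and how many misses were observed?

44 detections and 6 misses

Beta is conjugate to the binomial likelihood: posterior = Beta(a+s, b+f).
So s = 53 − 9 = 44 and f = 16 − 10 = 6.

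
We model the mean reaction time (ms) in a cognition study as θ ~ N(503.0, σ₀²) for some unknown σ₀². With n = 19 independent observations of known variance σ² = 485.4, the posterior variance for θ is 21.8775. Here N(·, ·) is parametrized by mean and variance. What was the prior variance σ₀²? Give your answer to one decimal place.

σ₀² = 152.3

Posterior precision equals prior precision plus data precision: 1/σ_n² = 1/σ₀² + n/σ².
So 1/σ₀² = 1/21.8775 − 19/485.4 = 0.045709 − 0.039143 = 0.006566.
Hence σ₀² = 1/0.006566 ≈ 152.3.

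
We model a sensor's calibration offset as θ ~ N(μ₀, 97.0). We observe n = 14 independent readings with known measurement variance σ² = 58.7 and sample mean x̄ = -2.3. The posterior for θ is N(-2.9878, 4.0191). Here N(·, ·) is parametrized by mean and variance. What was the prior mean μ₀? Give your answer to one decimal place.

μ₀ = -18.9

With known observation variance, the Normal–Normal posterior has precision τ_n = τ₀ + n/σ² and mean μ_n = (τ₀μ₀ + (n/σ²)x̄)/τ_n.
Here τ₀ = 1/97.0 = 0.010309 and τ_data = 14/58.7 = 0.238501, so τ_n = 0.248810.
Rearranging for μ₀: μ₀ = (μ_n·τ_n − τ_data·x̄)/τ₀ = (-2.9878·0.248810 − 0.238501·-2.3) / 0.010309 = -0.194842/0.010309 ≈ -18.9.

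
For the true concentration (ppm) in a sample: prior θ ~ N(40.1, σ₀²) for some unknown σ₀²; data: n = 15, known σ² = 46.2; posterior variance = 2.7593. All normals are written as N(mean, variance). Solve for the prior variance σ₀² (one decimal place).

For the Normal–Normal model with known σ², precisions add: τ_n = τ₀ + n/σ².
So 1/σ₀² = 1/2.7593 − 15/46.2 = 0.362411 − 0.324675 = 0.037736.
Hence σ₀² = 1/0.037736 ≈ 26.5.

σ₀² = 26.5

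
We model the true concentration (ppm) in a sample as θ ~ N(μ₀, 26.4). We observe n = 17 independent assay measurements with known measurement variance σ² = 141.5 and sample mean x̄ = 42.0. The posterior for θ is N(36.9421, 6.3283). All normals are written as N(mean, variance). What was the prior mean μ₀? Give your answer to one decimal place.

μ₀ = 20.9

The posterior mean is a precision-weighted average: μ_n = (τ₀μ₀ + τ_data·x̄)/(τ₀+τ_data), with τ₀=1/σ₀² and τ_data=n/σ².
Here τ₀ = 1/26.4 = 0.037879 and τ_data = 17/141.5 = 0.120141, so τ_n = 0.158020.
Rearranging for μ₀: μ₀ = (μ_n·τ_n − τ_data·x̄)/τ₀ = (36.9421·0.158020 − 0.120141·42.0) / 0.037879 = 0.791669/0.037879 ≈ 20.9.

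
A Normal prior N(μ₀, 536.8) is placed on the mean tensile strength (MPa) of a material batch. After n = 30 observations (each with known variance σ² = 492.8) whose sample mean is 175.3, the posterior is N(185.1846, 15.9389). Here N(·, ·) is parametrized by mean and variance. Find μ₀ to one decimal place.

μ₀ = 508.2

With known observation variance, the Normal–Normal posterior has precision τ_n = τ₀ + n/σ² and mean μ_n = (τ₀μ₀ + (n/σ²)x̄)/τ_n.
Here τ₀ = 1/536.8 = 0.001863 and τ_data = 30/492.8 = 0.060877, so τ_n = 0.062740.
Rearranging for μ₀: μ₀ = (μ_n·τ_n − τ_data·x̄)/τ₀ = (185.1846·0.062740 − 0.060877·175.3) / 0.001863 = 0.946744/0.001863 ≈ 508.2.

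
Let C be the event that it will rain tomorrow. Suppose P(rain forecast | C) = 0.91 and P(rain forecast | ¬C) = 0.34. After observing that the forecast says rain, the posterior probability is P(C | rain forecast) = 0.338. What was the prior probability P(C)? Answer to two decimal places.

In odds form, posterior odds = prior odds × likelihood ratio, so prior odds = posterior odds ÷ LR.
Posterior odds = 0.338/(1−0.338) = 0.5106. LR = 0.91/0.34 = 2.6765.
Prior odds = 0.5106/2.6765 = 0.1908, so P(C) = 0.1908/(1+0.1908) ≈ 0.16.

P(C) = 0.16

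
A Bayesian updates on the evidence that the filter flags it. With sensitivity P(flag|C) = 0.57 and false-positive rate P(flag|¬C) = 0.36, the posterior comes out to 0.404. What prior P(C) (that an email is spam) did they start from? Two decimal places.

P(C) = 0.30

In odds form, posterior odds = prior odds × likelihood ratio, so prior odds = posterior odds ÷ LR.
Posterior odds = 0.404/(1−0.404) = 0.6779. LR = 0.57/0.36 = 1.5833.
Prior odds = 0.6779/1.5833 = 0.4282, so P(C) = 0.4282/(1+0.4282) ≈ 0.30.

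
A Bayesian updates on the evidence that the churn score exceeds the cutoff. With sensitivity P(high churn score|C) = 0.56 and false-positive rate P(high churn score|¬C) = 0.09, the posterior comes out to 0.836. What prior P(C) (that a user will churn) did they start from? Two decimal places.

In odds form, posterior odds = prior odds × likelihood ratio, so prior odds = posterior odds ÷ LR.
Posterior odds = 0.836/(1−0.836) = 5.0976. LR = 0.56/0.09 = 6.2222.
Prior odds = 5.0976/6.2222 = 0.8193, so P(C) = 0.8193/(1+0.8193) ≈ 0.45.

P(C) = 0.45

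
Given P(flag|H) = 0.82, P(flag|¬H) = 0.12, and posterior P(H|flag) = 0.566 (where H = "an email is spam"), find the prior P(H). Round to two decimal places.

P(H) = 0.16

In odds form, posterior odds = prior odds × likelihood ratio, so prior odds = posterior odds ÷ LR.
Posterior odds = 0.566/(1−0.566) = 1.3041. LR = 0.82/0.12 = 6.8333.
Prior odds = 1.3041/6.8333 = 0.1908, so P(H) = 0.1908/(1+0.1908) ≈ 0.16.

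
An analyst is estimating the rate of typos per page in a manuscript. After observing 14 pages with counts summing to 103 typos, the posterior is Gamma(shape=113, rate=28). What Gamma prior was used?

Gamma(shape=10, rate=14)

A Gamma(α, β) prior (rate parametrization) on a Poisson rate with n observations summing to S gives posterior Gamma(α+S, β+n).
So α = 113 − 103 = 10 and β = 28 − 14 = 14.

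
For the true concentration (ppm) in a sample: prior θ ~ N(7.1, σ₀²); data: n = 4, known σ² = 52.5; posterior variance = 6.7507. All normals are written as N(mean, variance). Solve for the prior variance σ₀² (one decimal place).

σ₀² = 13.9

For the Normal–Normal model with known σ², precisions add: τ_n = τ₀ + n/σ².
So 1/σ₀² = 1/6.7507 − 4/52.5 = 0.148133 − 0.076190 = 0.071943.
Hence σ₀² = 1/0.071943 ≈ 13.9.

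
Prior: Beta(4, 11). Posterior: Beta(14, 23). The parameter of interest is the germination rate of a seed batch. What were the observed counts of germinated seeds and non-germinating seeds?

10 germinated seeds and 12 non-germinating seeds

A Beta(α, β) prior with s successes and f failures in binomial data gives a Beta(α+s, β+f) posterior.
Match parameters: s=14−4=10, f=23−11=12.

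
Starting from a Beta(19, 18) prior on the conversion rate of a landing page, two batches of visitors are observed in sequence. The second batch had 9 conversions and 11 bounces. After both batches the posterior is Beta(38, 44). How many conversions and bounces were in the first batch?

10 conversions and 15 bounces

Because Beta–binomial updating is additive in the counts, the combined data contributed (α_post−α_prior, β_post−β_prior) successes and failures.
Total across both batches: 38−19=19 conversions, 44−18=26 bounces.
Subtract the second batch: 19−9=10 conversions and 26−11=15 bounces.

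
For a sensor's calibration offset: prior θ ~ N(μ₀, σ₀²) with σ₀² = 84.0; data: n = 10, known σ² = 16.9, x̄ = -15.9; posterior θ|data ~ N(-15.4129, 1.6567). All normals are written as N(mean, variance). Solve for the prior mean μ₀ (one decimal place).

μ₀ = 8.8

With known observation variance, the Normal–Normal posterior has precision τ_n = τ₀ + n/σ² and mean μ_n = (τ₀μ₀ + (n/σ²)x̄)/τ_n.
Here τ₀ = 1/84.0 = 0.011905 and τ_data = 10/16.9 = 0.591716, so τ_n = 0.603621.
Rearranging for μ₀: μ₀ = (μ_n·τ_n − τ_data·x̄)/τ₀ = (-15.4129·0.603621 − 0.591716·-15.9) / 0.011905 = 0.104734/0.011905 ≈ 8.8.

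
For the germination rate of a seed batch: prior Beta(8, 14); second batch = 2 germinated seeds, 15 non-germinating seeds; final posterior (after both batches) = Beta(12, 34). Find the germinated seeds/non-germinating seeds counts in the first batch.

2 germinated seeds and 5 non-germinating seeds

Because Beta–binomial updating is additive in the counts, the combined data contributed (α_post−α_prior, β_post−β_prior) successes and failures.
Total across both batches: 12−8=4 germinated seeds, 34−14=20 non-germinating seeds.
Subtract the second batch: 4−2=2 germinated seeds and 20−15=5 non-germinating seeds.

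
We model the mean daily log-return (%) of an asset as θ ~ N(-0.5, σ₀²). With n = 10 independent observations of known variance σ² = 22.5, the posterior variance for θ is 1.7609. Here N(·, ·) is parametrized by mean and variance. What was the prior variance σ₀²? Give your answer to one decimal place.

For the Normal–Normal model with known σ², precisions add: τ_n = τ₀ + n/σ².
So 1/σ₀² = 1/1.7609 − 10/22.5 = 0.567891 − 0.444444 = 0.123447.
Hence σ₀² = 1/0.123447 ≈ 8.1.

σ₀² = 8.1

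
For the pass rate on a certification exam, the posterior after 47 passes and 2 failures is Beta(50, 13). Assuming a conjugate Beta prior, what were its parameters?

Under Beta–binomial conjugacy the posterior parameters are (a+s, b+f).
Subtract the data counts: 50−47=3, 13−2=11.

Beta(3, 11)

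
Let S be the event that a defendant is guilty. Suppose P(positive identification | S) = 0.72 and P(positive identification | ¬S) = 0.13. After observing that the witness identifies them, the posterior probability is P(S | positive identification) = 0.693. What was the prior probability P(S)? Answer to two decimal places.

P(S) = 0.29

In odds form, posterior odds = prior odds × likelihood ratio, so prior odds = posterior odds ÷ LR.
Posterior odds = 0.693/(1−0.693) = 2.2573. LR = 0.72/0.13 = 5.5385.
Prior odds = 2.2573/5.5385 = 0.4076, so P(S) = 0.4076/(1+0.4076) ≈ 0.29.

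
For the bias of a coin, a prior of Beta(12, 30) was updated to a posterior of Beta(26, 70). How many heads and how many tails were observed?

14 heads and 40 tails

A Beta(a, b) prior with s successes and f failures in binomial data gives a Beta(a+s, b+f) posterior.
Match parameters: s=26−12=14, f=70−30=40.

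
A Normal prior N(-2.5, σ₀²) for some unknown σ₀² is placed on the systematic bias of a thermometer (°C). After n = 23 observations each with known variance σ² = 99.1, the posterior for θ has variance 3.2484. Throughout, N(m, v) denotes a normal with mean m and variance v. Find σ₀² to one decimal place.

σ₀² = 13.2

Posterior precision equals prior precision plus data precision: 1/σ_n² = 1/σ₀² + n/σ².
So 1/σ₀² = 1/3.2484 − 23/99.1 = 0.307844 − 0.232089 = 0.075755.
Hence σ₀² = 1/0.075755 ≈ 13.2.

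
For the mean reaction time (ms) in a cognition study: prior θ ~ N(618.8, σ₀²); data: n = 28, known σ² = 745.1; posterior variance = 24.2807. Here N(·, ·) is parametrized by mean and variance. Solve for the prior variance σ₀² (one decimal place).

For the Normal–Normal model with known σ², precisions add: τ_n = τ₀ + n/σ².
So 1/σ₀² = 1/24.2807 − 28/745.1 = 0.041185 − 0.037579 = 0.003606.
Hence σ₀² = 1/0.003606 ≈ 277.3.

σ₀² = 277.3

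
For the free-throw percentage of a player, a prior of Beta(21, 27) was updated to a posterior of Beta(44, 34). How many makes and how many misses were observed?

Under Beta–binomial conjugacy the posterior parameters are (α+s, β+f).
Match parameters: s=44−21=23, f=34−27=7.

23 makes and 7 misses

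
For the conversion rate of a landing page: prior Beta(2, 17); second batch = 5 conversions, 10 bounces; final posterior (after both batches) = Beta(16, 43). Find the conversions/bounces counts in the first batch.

Sequential conjugate updates are equivalent to a single update on the pooled data, so total successes = posterior α − prior α and total failures = posterior β − prior β.
Total across both batches: 16−2=14 conversions, 43−17=26 bounces.
Subtract the second batch: 14−5=9 conversions and 26−10=16 bounces.

9 conversions and 16 bounces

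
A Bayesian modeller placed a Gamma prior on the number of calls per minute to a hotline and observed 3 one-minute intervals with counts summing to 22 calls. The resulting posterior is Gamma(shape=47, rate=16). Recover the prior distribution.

Gamma(shape=25, rate=13)

A Gamma(α, β) prior (rate parametrization) on a Poisson rate with n observations summing to S gives posterior Gamma(α+S, β+n).
So α = 47 − 22 = 25 and β = 16 − 3 = 13.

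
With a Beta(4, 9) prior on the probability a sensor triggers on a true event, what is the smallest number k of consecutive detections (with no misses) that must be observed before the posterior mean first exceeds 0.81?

After k detections and 0 misses the posterior is Beta(4+k, 9), with mean (4+k)/(4+9+k).
Set (4+k)/(13+k) > 0.81 and solve: k > (0.81·13 − 4)/(1 − 0.81) = 34.368.
The smallest integer exceeding 34.368 is 35, and checking k=35: (39)/(48) = 0.8125 > 0.81.

k = 35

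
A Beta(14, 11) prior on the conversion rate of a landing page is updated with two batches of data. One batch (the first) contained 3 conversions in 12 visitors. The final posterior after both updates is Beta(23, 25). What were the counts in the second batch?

Because Beta–binomial updating is additive in the counts, the combined data contributed (α_post−α_prior, β_post−β_prior) successes and failures.
Total across both batches: 23−14=9 conversions, 25−11=14 bounces.
Subtract the first batch: 9−3=6 conversions and 14−9=5 bounces.

6 conversions and 5 bounces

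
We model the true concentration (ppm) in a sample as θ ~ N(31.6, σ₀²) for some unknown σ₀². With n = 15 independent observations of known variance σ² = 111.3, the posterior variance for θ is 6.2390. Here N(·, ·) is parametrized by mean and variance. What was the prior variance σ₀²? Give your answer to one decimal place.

For the Normal–Normal model with known σ², precisions add: τ_n = τ₀ + n/σ².
So 1/σ₀² = 1/6.2390 − 15/111.3 = 0.160282 − 0.134771 = 0.025511.
Hence σ₀² = 1/0.025511 ≈ 39.2.

σ₀² = 39.2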